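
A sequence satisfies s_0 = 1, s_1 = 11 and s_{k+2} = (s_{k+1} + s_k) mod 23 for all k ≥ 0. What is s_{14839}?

s_0 = 1, s_1 = 11, s_2 = 12, s_3 = 0, s_4 = 12, s_5 = 12, s_6 = 1, s_7 = 13, s_8 = 14, s_9 = 4, s_{10} = 18, s_{11} = 22, s_{12} = 17, s_{13} = 16, s_{14} = 10, s_{15} = 3, s_{16} = 13, s_{17} = 16, s_{18} = 6, s_{19} = 22, s_{20} = 5, s_{21} = 4, s_{22} = 9, s_{23} = 13, s_{24} = 22, s_{25} = 12, s_{26} = 11, s_{27} = 0, s_{28} = 11, s_{29} = 11, s_{30} = 22, s_{31} = 10, s_{32} = 9, s_{33} = 19, s_{34} = 5, s_{35} = 1, s_{36} = 6, s_{37} = 7, s_{38} = 13, s_{39} = 20, s_{40} = 10, s_{41} = 7, s_{42} = 17, s_{43} = 1, s_{44} = 18, s_{45} = 19, s_{46} = 14, s_{47} = 10, s_{48} = 1, s_{49} = 11.
Since (s_{48}, s_{49}) = (s_0, s_1) = (1, 11) (two consecutive terms determine the rest), the sequence is periodic with period 48.
So s_{14839} = s_{0 + ((14839-0) mod 48)} = s_7 = 13.

13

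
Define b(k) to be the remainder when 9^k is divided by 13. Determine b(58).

b(1) = 9; b(2) = 3; b(3) = 1; b(4) = 9.
The sequence repeats with period 3.
So b(58) = b(1 + ((58-1) mod 3)) = b(1) = 9.

9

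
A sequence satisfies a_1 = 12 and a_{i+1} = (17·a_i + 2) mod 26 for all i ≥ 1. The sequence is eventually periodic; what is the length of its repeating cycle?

6

Listing terms: a_1 = 12, a_2 = 24, a_3 = 20, a_4 = 4, a_5 = 18, a_6 = 22, a_7 = 12.
The sequence repeats with period 6.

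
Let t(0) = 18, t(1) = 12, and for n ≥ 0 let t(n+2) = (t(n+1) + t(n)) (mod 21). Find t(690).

Computing terms: t(0) = 18, t(1) = 12, t(2) = 9, t(3) = 0, t(4) = 9, t(5) = 9, t(6) = 18, t(7) = 6, t(8) = 3, t(9) = 9, t(10) = 12, t(11) = 0, t(12) = 12, t(13) = 12, t(14) = 3, t(15) = 15, t(16) = 18, t(17) = 12.
The sequence repeats with period 16.
(690 - 0) mod 16 = 2, so t(690) = t(2) = 9.

9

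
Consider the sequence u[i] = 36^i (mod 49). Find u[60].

43

Computing terms: u[0] = 1; u[1] = 36; u[2] = 22; u[3] = 8; u[4] = 43; u[5] = 29; u[6] = 15; u[7] = 1.
Since u[7] = u[0] = 1, the sequence is periodic with period 7.
So u[60] = u[0 + ((60-0) mod 7)] = u[4] = 43.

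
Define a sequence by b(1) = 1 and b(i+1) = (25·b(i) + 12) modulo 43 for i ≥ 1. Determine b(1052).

Computing terms: b(1) = 1, b(2) = 37, b(3) = 34, b(4) = 2, b(5) = 19, b(6) = 14, b(7) = 18, b(8) = 32, b(9) = 38, b(10) = 16, b(11) = 25, b(12) = 35, b(13) = 27, b(14) = 42, b(15) = 30, b(16) = 31, b(17) = 13, b(18) = 36, b(19) = 9, b(20) = 22, b(21) = 3, b(22) = 1.
Since b(22) = b(1) = 1, the sequence is periodic with period 21.
(1052 - 1) mod 21 = 1, so b(1052) = b(2) = 37.

37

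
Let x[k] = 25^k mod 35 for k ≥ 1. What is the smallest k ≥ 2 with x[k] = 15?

3

We have x[1] = 25; x[2] = 30; x[3] = 15; x[4] = 25.
The sequence repeats with period 3.
The value 15 first appears (with k ≥ 2) at x[3].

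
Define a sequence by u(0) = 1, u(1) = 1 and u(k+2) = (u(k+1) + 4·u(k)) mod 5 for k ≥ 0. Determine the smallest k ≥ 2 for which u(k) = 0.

2

We have u(0) = 1, u(1) = 1, u(2) = 0, u(3) = 4, u(4) = 4, u(5) = 0, u(6) = 1, u(7) = 1.
Since (u(6), u(7)) = (u(0), u(1)) = (1, 1) (two consecutive terms determine the rest), the sequence is periodic with period 6.
The value 0 first appears (with k ≥ 2) at u(2).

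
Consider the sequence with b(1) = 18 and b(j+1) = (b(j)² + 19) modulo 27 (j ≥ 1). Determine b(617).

Computing terms: b(1) = 18, b(2) = 19, b(3) = 2, b(4) = 23, b(5) = 8, b(6) = 2.
Since b(6) = b(3) = 2, the sequence is eventually periodic: after a pre-period of length 2 it cycles with period 3.
For j ≥ 3, b(j) depends only on (j - 3) mod 3. (617 - 3) mod 3 = 2, so b(617) = b(5) = 8.

8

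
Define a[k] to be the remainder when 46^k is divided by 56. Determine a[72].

Listing terms: a[0] = 1; a[1] = 46; a[2] = 44; a[3] = 8; a[4] = 32; a[5] = 16; a[6] = 8.
Since a[6] = a[3] = 8, the sequence is eventually periodic: after a pre-period of length 3 it cycles with period 3.
For k ≥ 3, a[k] depends only on (k - 3) mod 3. (72 - 3) mod 3 = 0, so a[72] = a[3] = 8.

8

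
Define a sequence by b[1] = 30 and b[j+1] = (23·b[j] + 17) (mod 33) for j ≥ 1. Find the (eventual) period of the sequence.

22

We have b[1] = 30,  b[2] = 14,  b[3] = 9,  b[4] = 26,  b[5] = 21,  b[6] = 5,  b[7] = 0,  b[8] = 17,  b[9] = 12,  b[10] = 29,  b[11] = 24,  b[12] = 8,  b[13] = 3,  b[14] = 20,  b[15] = 15,  b[16] = 32,  b[17] = 27,  b[18] = 11,  b[19] = 6,  b[20] = 23,  b[21] = 18,  b[22] = 2,  b[23] = 30.
The sequence repeats with period 22.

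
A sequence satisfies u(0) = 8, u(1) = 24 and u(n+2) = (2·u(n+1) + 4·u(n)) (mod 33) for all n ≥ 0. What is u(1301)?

Computing terms: u(0) = 8,  u(1) = 24,  u(2) = 14,  u(3) = 25,  u(4) = 7,  u(5) = 15,  u(6) = 25,  u(7) = 11,  u(8) = 23,  u(9) = 24,  u(10) = 8,  u(11) = 13,  u(12) = 25,  u(13) = 3,  u(14) = 7,  u(15) = 26,  u(16) = 14,  u(17) = 0,  u(18) = 23,  u(19) = 13,  u(20) = 19,  u(21) = 24,  u(22) = 25,  u(23) = 14,  u(24) = 29,  u(25) = 15,  u(26) = 14,  u(27) = 22,  u(28) = 1,  u(29) = 24,  u(30) = 19,  u(31) = 2,  u(32) = 14,  u(33) = 3,  u(34) = 29,  u(35) = 4,  u(36) = 25,  u(37) = 0,  u(38) = 1,  u(39) = 2,  u(40) = 8,  u(41) = 24.
The sequence repeats with period 40.
(1301 - 0) mod 40 = 21, so u(1301) = u(21) = 24.

24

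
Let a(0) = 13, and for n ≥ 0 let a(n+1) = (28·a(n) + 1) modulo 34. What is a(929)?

25

a(0) = 13; a(1) = 25; a(2) = 21; a(3) = 11; a(4) = 3; a(5) = 17; a(6) = 1; a(7) = 29; a(8) = 31; a(9) = 19; a(10) = 23; a(11) = 33; a(12) = 7; a(13) = 27; a(14) = 9; a(15) = 15; a(16) = 13.
The sequence repeats with period 16.
(929 - 0) mod 16 = 1, so a(929) = a(1) = 25.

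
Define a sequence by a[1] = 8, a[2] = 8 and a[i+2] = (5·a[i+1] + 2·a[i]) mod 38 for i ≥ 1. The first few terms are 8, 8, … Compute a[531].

14

We have a[1] = 8; a[2] = 8; a[3] = 18; a[4] = 30; a[5] = 34; a[6] = 2; a[7] = 2; a[8] = 14; a[9] = 36; a[10] = 18; a[11] = 10; a[12] = 10; a[13] = 32; a[14] = 28; a[15] = 14; a[16] = 12; a[17] = 12; a[18] = 8; a[19] = 26; a[20] = 32; a[21] = 22; a[22] = 22; a[23] = 2; a[24] = 16; a[25] = 8; a[26] = 34; a[27] = 34; a[28] = 10; a[29] = 4; a[30] = 2; a[31] = 18; a[32] = 18; a[33] = 12; a[34] = 20; a[35] = 10; a[36] = 14; a[37] = 14; a[38] = 22; a[39] = 24; a[40] = 12; a[41] = 32; a[42] = 32; a[43] = 34; a[44] = 6; a[45] = 22; a[46] = 8; a[47] = 8.
Since (a[46], a[47]) = (a[1], a[2]) = (8, 8) (two consecutive terms determine the rest), the sequence is periodic with period 45.
(531 - 1) mod 45 = 35, so a[531] = a[36] = 14.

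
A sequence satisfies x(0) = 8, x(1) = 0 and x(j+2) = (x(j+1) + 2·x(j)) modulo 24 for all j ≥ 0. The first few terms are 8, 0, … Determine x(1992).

8

We have x(0) = 8; x(1) = 0; x(2) = 16; x(3) = 16; x(4) = 0; x(5) = 8; x(6) = 8; x(7) = 0.
The sequence repeats with period 6.
So x(1992) = x(0 + ((1992-0) mod 6)) = x(0) = 8.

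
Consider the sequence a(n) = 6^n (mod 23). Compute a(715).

1

Computing terms: a(1) = 6; a(2) = 13; a(3) = 9; a(4) = 8; a(5) = 2; a(6) = 12; a(7) = 3; a(8) = 18; a(9) = 16; a(10) = 4; a(11) = 1; a(12) = 6.
Since a(12) = a(1) = 6, the sequence is periodic with period 11.
(715 - 1) mod 11 = 10, so a(715) = a(11) = 1.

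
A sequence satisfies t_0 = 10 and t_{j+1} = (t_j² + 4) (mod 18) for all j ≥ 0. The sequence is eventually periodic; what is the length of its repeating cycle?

We have t_0 = 10, t_1 = 14, t_2 = 2, t_3 = 8, t_4 = 14.
Since t_4 = t_1 = 14, the sequence is eventually periodic: after a pre-period of length 1 it cycles with period 3.

3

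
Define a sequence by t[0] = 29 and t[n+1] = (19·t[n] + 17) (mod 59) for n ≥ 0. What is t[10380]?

Computing terms: t[0] = 29, t[1] = 37, t[2] = 12, t[3] = 9, t[4] = 11, t[5] = 49, t[6] = 4, t[7] = 34, t[8] = 14, t[9] = 47, t[10] = 25, t[11] = 20, t[12] = 43, t[13] = 8, t[14] = 51, t[15] = 42, t[16] = 48, t[17] = 44, t[18] = 27, t[19] = 58, t[20] = 57, t[21] = 38, t[22] = 31, t[23] = 16, t[24] = 26, t[25] = 39, t[26] = 50, t[27] = 23, t[28] = 41, t[29] = 29.
Since t[29] = t[0] = 29, the sequence is periodic with period 29.
So t[10380] = t[0 + ((10380-0) mod 29)] = t[27] = 23.

23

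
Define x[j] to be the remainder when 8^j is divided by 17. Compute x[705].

Listing terms: x[0] = 1; x[1] = 8; x[2] = 13; x[3] = 2; x[4] = 16; x[5] = 9; x[6] = 4; x[7] = 15; x[8] = 1.
The sequence repeats with period 8.
So x[705] = x[0 + ((705-0) mod 8)] = x[1] = 8.

8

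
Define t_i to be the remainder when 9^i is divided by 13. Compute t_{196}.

9

We have t_0 = 1,  t_1 = 9,  t_2 = 3,  t_3 = 1.
The sequence repeats with period 3.
So t_{196} = t_{0 + ((196-0) mod 3)} = t_1 = 9.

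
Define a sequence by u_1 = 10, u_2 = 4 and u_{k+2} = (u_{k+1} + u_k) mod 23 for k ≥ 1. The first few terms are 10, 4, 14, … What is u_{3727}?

Listing terms: u_1 = 10,  u_2 = 4,  u_3 = 14,  u_4 = 18,  u_5 = 9,  u_6 = 4,  u_7 = 13,  u_8 = 17,  u_9 = 7,  u_{10} = 1,  u_{11} = 8,  u_{12} = 9,  u_{13} = 17,  u_{14} = 3,  u_{15} = 20,  u_{16} = 0,  u_{17} = 20,  u_{18} = 20,  u_{19} = 17,  u_{20} = 14,  u_{21} = 8,  u_{22} = 22,  u_{23} = 7,  u_{24} = 6,  u_{25} = 13,  u_{26} = 19,  u_{27} = 9,  u_{28} = 5,  u_{29} = 14,  u_{30} = 19,  u_{31} = 10,  u_{32} = 6,  u_{33} = 16,  u_{34} = 22,  u_{35} = 15,  u_{36} = 14,  u_{37} = 6,  u_{38} = 20,  u_{39} = 3,  u_{40} = 0,  u_{41} = 3,  u_{42} = 3,  u_{43} = 6,  u_{44} = 9,  u_{45} = 15,  u_{46} = 1,  u_{47} = 16,  u_{48} = 17,  u_{49} = 10,  u_{50} = 4.
The sequence repeats with period 48.
(3727 - 1) mod 48 = 30, so u_{3727} = u_{31} = 10.

10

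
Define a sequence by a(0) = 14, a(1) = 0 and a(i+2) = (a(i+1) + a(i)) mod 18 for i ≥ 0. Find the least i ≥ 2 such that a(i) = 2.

8

Listing terms: a(0) = 14, a(1) = 0, a(2) = 14, a(3) = 14, a(4) = 10, a(5) = 6, a(6) = 16, a(7) = 4, a(8) = 2, a(9) = 6, a(10) = 8, a(11) = 14, a(12) = 4, a(13) = 0, a(14) = 4, a(15) = 4, a(16) = 8, a(17) = 12, a(18) = 2, a(19) = 14, a(20) = 16, a(21) = 12, a(22) = 10, a(23) = 4, a(24) = 14, a(25) = 0.
The sequence repeats with period 24.
The value 2 first appears (with i ≥ 2) at a(8).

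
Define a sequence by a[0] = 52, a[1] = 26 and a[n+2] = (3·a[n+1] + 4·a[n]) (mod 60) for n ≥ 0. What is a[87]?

14

Listing terms: a[0] = 52,  a[1] = 26,  a[2] = 46,  a[3] = 2,  a[4] = 10,  a[5] = 38,  a[6] = 34,  a[7] = 14,  a[8] = 58,  a[9] = 50,  a[10] = 22,  a[11] = 26,  a[12] = 46.
Since (a[11], a[12]) = (a[1], a[2]) = (26, 46) (two consecutive terms determine the rest), the sequence is eventually periodic: after a pre-period of length 1 it cycles with period 10.
For n ≥ 1, a[n] depends only on (n - 1) mod 10. (87 - 1) mod 10 = 6, so a[87] = a[7] = 14.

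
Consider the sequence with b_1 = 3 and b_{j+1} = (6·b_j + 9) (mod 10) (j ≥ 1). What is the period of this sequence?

5

Listing terms: b_1 = 3, b_2 = 7, b_3 = 1, b_4 = 5, b_5 = 9, b_6 = 3.
Since b_6 = b_1 = 3, the sequence is periodic with period 5.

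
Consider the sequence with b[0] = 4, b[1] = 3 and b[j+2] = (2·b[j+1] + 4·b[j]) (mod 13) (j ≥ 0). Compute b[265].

Listing terms: b[0] = 4; b[1] = 3; b[2] = 9; b[3] = 4; b[4] = 5; b[5] = 0; b[6] = 7; b[7] = 1; b[8] = 4; b[9] = 12; b[10] = 1; b[11] = 11; b[12] = 0; b[13] = 5; b[14] = 10; b[15] = 1; b[16] = 3; b[17] = 10; b[18] = 6; b[19] = 0; b[20] = 11; b[21] = 9; b[22] = 10; b[23] = 4; b[24] = 9; b[25] = 8; b[26] = 0; b[27] = 6; b[28] = 12; b[29] = 9; b[30] = 1; b[31] = 12; b[32] = 2; b[33] = 0; b[34] = 8; b[35] = 3; b[36] = 12; b[37] = 10; b[38] = 3; b[39] = 7; b[40] = 0; b[41] = 2; b[42] = 4; b[43] = 3.
Since (b[42], b[43]) = (b[0], b[1]) = (4, 3) (two consecutive terms determine the rest), the sequence is periodic with period 42.
(265 - 0) mod 42 = 13, so b[265] = b[13] = 5.

5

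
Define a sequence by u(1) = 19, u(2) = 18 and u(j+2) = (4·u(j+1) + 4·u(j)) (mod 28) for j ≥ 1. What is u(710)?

u(1) = 19,  u(2) = 18,  u(3) = 8,  u(4) = 20,  u(5) = 0,  u(6) = 24,  u(7) = 12,  u(8) = 4,  u(9) = 8,  u(10) = 20.
Since (u(9), u(10)) = (u(3), u(4)) = (8, 20) (two consecutive terms determine the rest), the sequence is eventually periodic: after a pre-period of length 2 it cycles with period 6.
For j ≥ 3, u(j) depends only on (j - 3) mod 6. (710 - 3) mod 6 = 5, so u(710) = u(8) = 4.

4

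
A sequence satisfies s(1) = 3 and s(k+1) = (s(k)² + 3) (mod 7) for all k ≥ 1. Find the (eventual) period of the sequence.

3

Computing terms: s(1) = 3; s(2) = 5; s(3) = 0; s(4) = 3.
The sequence repeats with period 3.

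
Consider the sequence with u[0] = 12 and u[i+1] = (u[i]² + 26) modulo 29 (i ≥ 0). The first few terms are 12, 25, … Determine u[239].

3

Computing terms: u[0] = 12, u[1] = 25, u[2] = 13, u[3] = 21, u[4] = 3, u[5] = 6, u[6] = 4, u[7] = 13.
Since u[7] = u[2] = 13, the sequence is eventually periodic: after a pre-period of length 2 it cycles with period 5.
For i ≥ 2, u[i] depends only on (i - 2) mod 5. (239 - 2) mod 5 = 2, so u[239] = u[4] = 3.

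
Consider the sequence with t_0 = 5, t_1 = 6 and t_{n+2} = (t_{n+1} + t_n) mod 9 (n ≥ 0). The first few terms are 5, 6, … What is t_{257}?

0

t_0 = 5; t_1 = 6; t_2 = 2; t_3 = 8; t_4 = 1; t_5 = 0; t_6 = 1; t_7 = 1; t_8 = 2; t_9 = 3; t_{10} = 5; t_{11} = 8; t_{12} = 4; t_{13} = 3; t_{14} = 7; t_{15} = 1; t_{16} = 8; t_{17} = 0; t_{18} = 8; t_{19} = 8; t_{20} = 7; t_{21} = 6; t_{22} = 4; t_{23} = 1; t_{24} = 5; t_{25} = 6.
Since (t_{24}, t_{25}) = (t_0, t_1) = (5, 6) (two consecutive terms determine the rest), the sequence is periodic with period 24.
(257 - 0) mod 24 = 17, so t_{257} = t_{17} = 0.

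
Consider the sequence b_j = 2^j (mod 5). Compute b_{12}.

1

Computing terms: b_0 = 1, b_1 = 2, b_2 = 4, b_3 = 3, b_4 = 1.
The sequence repeats with period 4.
So b_{12} = b_{0 + ((12-0) mod 4)} = b_0 = 1.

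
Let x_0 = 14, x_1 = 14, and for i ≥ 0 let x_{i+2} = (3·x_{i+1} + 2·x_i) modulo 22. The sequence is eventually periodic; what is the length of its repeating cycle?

Computing terms: x_0 = 14,  x_1 = 14,  x_2 = 4,  x_3 = 18,  x_4 = 18,  x_5 = 2,  x_6 = 20,  x_7 = 20,  x_8 = 12,  x_9 = 10,  x_{10} = 10,  x_{11} = 6,  x_{12} = 16,  x_{13} = 16,  x_{14} = 14,  x_{15} = 8,  x_{16} = 8,  x_{17} = 18,  x_{18} = 4,  x_{19} = 4,  x_{20} = 20,  x_{21} = 2,  x_{22} = 2,  x_{23} = 10,  x_{24} = 12,  x_{25} = 12,  x_{26} = 16,  x_{27} = 6,  x_{28} = 6,  x_{29} = 8,  x_{30} = 14,  x_{31} = 14.
Since (x_{30}, x_{31}) = (x_0, x_1) = (14, 14) (two consecutive terms determine the rest), the sequence is periodic with period 30.

30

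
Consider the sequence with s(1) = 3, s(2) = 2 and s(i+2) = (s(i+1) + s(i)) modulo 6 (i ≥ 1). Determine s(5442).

We have s(1) = 3,  s(2) = 2,  s(3) = 5,  s(4) = 1,  s(5) = 0,  s(6) = 1,  s(7) = 1,  s(8) = 2,  s(9) = 3,  s(10) = 5,  s(11) = 2,  s(12) = 1,  s(13) = 3,  s(14) = 4,  s(15) = 1,  s(16) = 5,  s(17) = 0,  s(18) = 5,  s(19) = 5,  s(20) = 4,  s(21) = 3,  s(22) = 1,  s(23) = 4,  s(24) = 5,  s(25) = 3,  s(26) = 2.
The sequence repeats with period 24.
(5442 - 1) mod 24 = 17, so s(5442) = s(18) = 5.

5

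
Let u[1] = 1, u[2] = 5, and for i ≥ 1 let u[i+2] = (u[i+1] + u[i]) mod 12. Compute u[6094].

7

Computing terms: u[1] = 1,  u[2] = 5,  u[3] = 6,  u[4] = 11,  u[5] = 5,  u[6] = 4,  u[7] = 9,  u[8] = 1,  u[9] = 10,  u[10] = 11,  u[11] = 9,  u[12] = 8,  u[13] = 5,  u[14] = 1,  u[15] = 6,  u[16] = 7,  u[17] = 1,  u[18] = 8,  u[19] = 9,  u[20] = 5,  u[21] = 2,  u[22] = 7,  u[23] = 9,  u[24] = 4,  u[25] = 1,  u[26] = 5.
Since (u[25], u[26]) = (u[1], u[2]) = (1, 5) (two consecutive terms determine the rest), the sequence is periodic with period 24.
(6094 - 1) mod 24 = 21, so u[6094] = u[22] = 7.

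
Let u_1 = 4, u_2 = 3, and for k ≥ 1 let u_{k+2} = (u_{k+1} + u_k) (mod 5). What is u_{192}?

2

Listing terms: u_1 = 4,  u_2 = 3,  u_3 = 2,  u_4 = 0,  u_5 = 2,  u_6 = 2,  u_7 = 4,  u_8 = 1,  u_9 = 0,  u_{10} = 1,  u_{11} = 1,  u_{12} = 2,  u_{13} = 3,  u_{14} = 0,  u_{15} = 3,  u_{16} = 3,  u_{17} = 1,  u_{18} = 4,  u_{19} = 0,  u_{20} = 4,  u_{21} = 4,  u_{22} = 3.
Since (u_{21}, u_{22}) = (u_1, u_2) = (4, 3) (two consecutive terms determine the rest), the sequence is periodic with period 20.
So u_{192} = u_{1 + ((192-1) mod 20)} = u_{12} = 2.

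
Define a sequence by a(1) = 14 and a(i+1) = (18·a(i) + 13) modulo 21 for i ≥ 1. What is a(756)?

16

a(1) = 14; a(2) = 13; a(3) = 16; a(4) = 7; a(5) = 13.
Since a(5) = a(2) = 13, the sequence is eventually periodic: after a pre-period of length 1 it cycles with period 3.
For i ≥ 2, a(i) depends only on (i - 2) mod 3. (756 - 2) mod 3 = 1, so a(756) = a(3) = 16.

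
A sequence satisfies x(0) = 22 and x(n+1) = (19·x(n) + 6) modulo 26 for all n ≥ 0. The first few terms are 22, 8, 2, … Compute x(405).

x(0) = 22,  x(1) = 8,  x(2) = 2,  x(3) = 18,  x(4) = 10,  x(5) = 14,  x(6) = 12,  x(7) = 0,  x(8) = 6,  x(9) = 16,  x(10) = 24,  x(11) = 20,  x(12) = 22.
The sequence repeats with period 12.
So x(405) = x(0 + ((405-0) mod 12)) = x(9) = 16.

16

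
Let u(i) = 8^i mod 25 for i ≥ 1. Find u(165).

We have u(1) = 8,  u(2) = 14,  u(3) = 12,  u(4) = 21,  u(5) = 18,  u(6) = 19,  u(7) = 2,  u(8) = 16,  u(9) = 3,  u(10) = 24,  u(11) = 17,  u(12) = 11,  u(13) = 13,  u(14) = 4,  u(15) = 7,  u(16) = 6,  u(17) = 23,  u(18) = 9,  u(19) = 22,  u(20) = 1,  u(21) = 8.
Since u(21) = u(1) = 8, the sequence is periodic with period 20.
So u(165) = u(1 + ((165-1) mod 20)) = u(5) = 18.

18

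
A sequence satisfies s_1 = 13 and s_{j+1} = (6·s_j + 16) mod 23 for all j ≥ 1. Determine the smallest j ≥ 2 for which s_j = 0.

4

Computing terms: s_1 = 13, s_2 = 2, s_3 = 5, s_4 = 0, s_5 = 16, s_6 = 20, s_7 = 21, s_8 = 4, s_9 = 17, s_{10} = 3, s_{11} = 11, s_{12} = 13.
The sequence repeats with period 11.
The value 0 first appears (with j ≥ 2) at s_4.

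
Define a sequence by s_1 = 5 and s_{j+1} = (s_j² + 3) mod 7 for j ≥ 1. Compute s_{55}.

Listing terms: s_1 = 5,  s_2 = 0,  s_3 = 3,  s_4 = 5.
The sequence repeats with period 3.
(55 - 1) mod 3 = 0, so s_{55} = s_1 = 5.

5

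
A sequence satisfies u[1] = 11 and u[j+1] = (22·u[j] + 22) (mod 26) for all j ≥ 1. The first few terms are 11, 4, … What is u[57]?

Listing terms: u[1] = 11, u[2] = 4, u[3] = 6, u[4] = 24, u[5] = 4.
Since u[5] = u[2] = 4, the sequence is eventually periodic: after a pre-period of length 1 it cycles with period 3.
For j ≥ 2, u[j] depends only on (j - 2) mod 3. (57 - 2) mod 3 = 1, so u[57] = u[3] = 6.

6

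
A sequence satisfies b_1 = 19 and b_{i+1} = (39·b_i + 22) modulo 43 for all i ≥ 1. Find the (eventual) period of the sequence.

Listing terms: b_1 = 19,  b_2 = 32,  b_3 = 23,  b_4 = 16,  b_5 = 1,  b_6 = 18,  b_7 = 36,  b_8 = 7,  b_9 = 37,  b_{10} = 3,  b_{11} = 10,  b_{12} = 25,  b_{13} = 8,  b_{14} = 33,  b_{15} = 19.
Since b_{15} = b_1 = 19, the sequence is periodic with period 14.

14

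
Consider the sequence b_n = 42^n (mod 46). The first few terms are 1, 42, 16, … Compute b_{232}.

4

b_0 = 1,  b_1 = 42,  b_2 = 16,  b_3 = 28,  b_4 = 26,  b_5 = 34,  b_6 = 2,  b_7 = 38,  b_8 = 32,  b_9 = 10,  b_{10} = 6,  b_{11} = 22,  b_{12} = 4,  b_{13} = 30,  b_{14} = 18,  b_{15} = 20,  b_{16} = 12,  b_{17} = 44,  b_{18} = 8,  b_{19} = 14,  b_{20} = 36,  b_{21} = 40,  b_{22} = 24,  b_{23} = 42.
Since b_{23} = b_1 = 42, the sequence is eventually periodic: after a pre-period of length 1 it cycles with period 22.
For n ≥ 1, b_n depends only on (n - 1) mod 22. (232 - 1) mod 22 = 11, so b_{232} = b_{12} = 4.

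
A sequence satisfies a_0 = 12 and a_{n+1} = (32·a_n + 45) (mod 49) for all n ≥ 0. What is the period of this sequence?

We have a_0 = 12, a_1 = 37, a_2 = 4, a_3 = 26, a_4 = 44, a_5 = 32, a_6 = 40, a_7 = 2, a_8 = 11, a_9 = 5, a_{10} = 9, a_{11} = 39, a_{12} = 19, a_{13} = 16, a_{14} = 18, a_{15} = 33, a_{16} = 23, a_{17} = 46, a_{18} = 47, a_{19} = 30, a_{20} = 25, a_{21} = 12.
Since a_{21} = a_0 = 12, the sequence is periodic with period 21.

21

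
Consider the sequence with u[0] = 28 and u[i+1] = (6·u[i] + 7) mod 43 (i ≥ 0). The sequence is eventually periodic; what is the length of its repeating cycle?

We have u[0] = 28; u[1] = 3; u[2] = 25; u[3] = 28.
Since u[3] = u[0] = 28, the sequence is periodic with period 3.

3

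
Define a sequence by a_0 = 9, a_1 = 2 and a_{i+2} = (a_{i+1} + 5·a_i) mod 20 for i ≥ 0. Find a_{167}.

17

a_0 = 9, a_1 = 2, a_2 = 7, a_3 = 17, a_4 = 12, a_5 = 17, a_6 = 17, a_7 = 2, a_8 = 7.
Since (a_7, a_8) = (a_1, a_2) = (2, 7) (two consecutive terms determine the rest), the sequence is eventually periodic: after a pre-period of length 1 it cycles with period 6.
For i ≥ 1, a_i depends only on (i - 1) mod 6. (167 - 1) mod 6 = 4, so a_{167} = a_5 = 17.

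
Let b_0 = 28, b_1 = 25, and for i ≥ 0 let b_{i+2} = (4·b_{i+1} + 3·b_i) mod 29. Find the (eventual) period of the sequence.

28

b_0 = 28,  b_1 = 25,  b_2 = 10,  b_3 = 28,  b_4 = 26,  b_5 = 14,  b_6 = 18,  b_7 = 27,  b_8 = 17,  b_9 = 4,  b_{10} = 9,  b_{11} = 19,  b_{12} = 16,  b_{13} = 5,  b_{14} = 10,  b_{15} = 26,  b_{16} = 18,  b_{17} = 5,  b_{18} = 16,  b_{19} = 21,  b_{20} = 16,  b_{21} = 11,  b_{22} = 5,  b_{23} = 24,  b_{24} = 24,  b_{25} = 23,  b_{26} = 19,  b_{27} = 0,  b_{28} = 28,  b_{29} = 25.
The sequence repeats with period 28.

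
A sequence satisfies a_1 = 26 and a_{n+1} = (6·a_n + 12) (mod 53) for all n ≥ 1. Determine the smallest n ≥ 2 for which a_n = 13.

3

Listing terms: a_1 = 26; a_2 = 9; a_3 = 13; a_4 = 37; a_5 = 22; a_6 = 38; a_7 = 28; a_8 = 21; a_9 = 32; a_{10} = 45; a_{11} = 17; a_{12} = 8; a_{13} = 7; a_{14} = 1; a_{15} = 18; a_{16} = 14; a_{17} = 43; a_{18} = 5; a_{19} = 42; a_{20} = 52; a_{21} = 6; a_{22} = 48; a_{23} = 35; a_{24} = 10; a_{25} = 19; a_{26} = 20; a_{27} = 26.
The sequence repeats with period 26.
The value 13 first appears (with n ≥ 2) at a_3.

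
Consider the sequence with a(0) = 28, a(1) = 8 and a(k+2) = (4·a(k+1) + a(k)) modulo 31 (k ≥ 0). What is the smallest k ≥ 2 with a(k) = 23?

Computing terms: a(0) = 28, a(1) = 8, a(2) = 29, a(3) = 0, a(4) = 29, a(5) = 23, a(6) = 28, a(7) = 11, a(8) = 10, a(9) = 20, a(10) = 28, a(11) = 8.
The sequence repeats with period 10.
The value 23 first appears (with k ≥ 2) at a(5).

5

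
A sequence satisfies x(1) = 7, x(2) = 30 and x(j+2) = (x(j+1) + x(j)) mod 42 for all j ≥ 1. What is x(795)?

19

We have x(1) = 7,  x(2) = 30,  x(3) = 37,  x(4) = 25,  x(5) = 20,  x(6) = 3,  x(7) = 23,  x(8) = 26,  x(9) = 7,  x(10) = 33,  x(11) = 40,  x(12) = 31,  x(13) = 29,  x(14) = 18,  x(15) = 5,  x(16) = 23,  x(17) = 28,  x(18) = 9,  x(19) = 37,  x(20) = 4,  x(21) = 41,  x(22) = 3,  x(23) = 2,  x(24) = 5,  x(25) = 7,  x(26) = 12,  x(27) = 19,  x(28) = 31,  x(29) = 8,  x(30) = 39,  x(31) = 5,  x(32) = 2,  x(33) = 7,  x(34) = 9,  x(35) = 16,  x(36) = 25,  x(37) = 41,  x(38) = 24,  x(39) = 23,  x(40) = 5,  x(41) = 28,  x(42) = 33,  x(43) = 19,  x(44) = 10,  x(45) = 29,  x(46) = 39,  x(47) = 26,  x(48) = 23,  x(49) = 7,  x(50) = 30.
Since (x(49), x(50)) = (x(1), x(2)) = (7, 30) (two consecutive terms determine the rest), the sequence is periodic with period 48.
(795 - 1) mod 48 = 26, so x(795) = x(27) = 19.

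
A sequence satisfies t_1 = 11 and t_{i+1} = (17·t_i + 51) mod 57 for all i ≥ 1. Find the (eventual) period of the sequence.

Computing terms: t_1 = 11,  t_2 = 10,  t_3 = 50,  t_4 = 46,  t_5 = 35,  t_6 = 19,  t_7 = 32,  t_8 = 25,  t_9 = 20,  t_{10} = 49,  t_{11} = 29,  t_{12} = 31,  t_{13} = 8,  t_{14} = 16,  t_{15} = 38,  t_{16} = 13,  t_{17} = 44,  t_{18} = 1,  t_{19} = 11.
Since t_{19} = t_1 = 11, the sequence is periodic with period 18.

18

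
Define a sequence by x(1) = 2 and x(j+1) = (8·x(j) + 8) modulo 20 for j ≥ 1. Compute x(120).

Computing terms: x(1) = 2, x(2) = 4, x(3) = 0, x(4) = 8, x(5) = 12, x(6) = 4.
Since x(6) = x(2) = 4, the sequence is eventually periodic: after a pre-period of length 1 it cycles with period 4.
For j ≥ 2, x(j) depends only on (j - 2) mod 4. (120 - 2) mod 4 = 2, so x(120) = x(4) = 8.

8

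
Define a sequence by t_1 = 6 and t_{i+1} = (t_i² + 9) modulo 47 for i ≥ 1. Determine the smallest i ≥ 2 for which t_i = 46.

6

Computing terms: t_1 = 6, t_2 = 45, t_3 = 13, t_4 = 37, t_5 = 15, t_6 = 46, t_7 = 10, t_8 = 15.
Since t_8 = t_5 = 15, the sequence is eventually periodic: after a pre-period of length 4 it cycles with period 3.
The value 46 first appears (with i ≥ 2) at t_6.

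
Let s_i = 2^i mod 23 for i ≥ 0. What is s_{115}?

9

Listing terms: s_0 = 1,  s_1 = 2,  s_2 = 4,  s_3 = 8,  s_4 = 16,  s_5 = 9,  s_6 = 18,  s_7 = 13,  s_8 = 3,  s_9 = 6,  s_{10} = 12,  s_{11} = 1.
The sequence repeats with period 11.
So s_{115} = s_{0 + ((115-0) mod 11)} = s_5 = 9.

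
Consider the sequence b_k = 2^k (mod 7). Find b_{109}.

Listing terms: b_1 = 2; b_2 = 4; b_3 = 1; b_4 = 2.
Since b_4 = b_1 = 2, the sequence is periodic with period 3.
(109 - 1) mod 3 = 0, so b_{109} = b_1 = 2.

2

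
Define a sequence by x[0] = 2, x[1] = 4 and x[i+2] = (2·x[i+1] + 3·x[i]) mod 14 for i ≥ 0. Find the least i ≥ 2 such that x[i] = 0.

We have x[0] = 2; x[1] = 4; x[2] = 0; x[3] = 12; x[4] = 10; x[5] = 0; x[6] = 2; x[7] = 4.
The sequence repeats with period 6.
The value 0 first appears (with i ≥ 2) at x[2].

2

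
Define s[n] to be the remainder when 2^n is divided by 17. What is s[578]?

We have s[1] = 2,  s[2] = 4,  s[3] = 8,  s[4] = 16,  s[5] = 15,  s[6] = 13,  s[7] = 9,  s[8] = 1,  s[9] = 2.
The sequence repeats with period 8.
(578 - 1) mod 8 = 1, so s[578] = s[2] = 4.

4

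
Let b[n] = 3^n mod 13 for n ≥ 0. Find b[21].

Computing terms: b[0] = 1, b[1] = 3, b[2] = 9, b[3] = 1.
The sequence repeats with period 3.
(21 - 0) mod 3 = 0, so b[21] = b[0] = 1.

1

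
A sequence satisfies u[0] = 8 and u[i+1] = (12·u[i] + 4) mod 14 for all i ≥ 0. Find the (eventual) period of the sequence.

6

Listing terms: u[0] = 8,  u[1] = 2,  u[2] = 0,  u[3] = 4,  u[4] = 10,  u[5] = 12,  u[6] = 8.
Since u[6] = u[0] = 8, the sequence is periodic with period 6.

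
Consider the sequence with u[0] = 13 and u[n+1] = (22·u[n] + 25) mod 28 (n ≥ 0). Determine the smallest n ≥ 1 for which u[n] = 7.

2

u[0] = 13; u[1] = 3; u[2] = 7; u[3] = 11; u[4] = 15; u[5] = 19; u[6] = 23; u[7] = 27; u[8] = 3.
Since u[8] = u[1] = 3, the sequence is eventually periodic: after a pre-period of length 1 it cycles with period 7.
The value 7 first appears (with n ≥ 1) at u[2].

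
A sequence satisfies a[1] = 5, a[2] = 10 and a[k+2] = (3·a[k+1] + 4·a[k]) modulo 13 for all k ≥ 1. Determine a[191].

We have a[1] = 5,  a[2] = 10,  a[3] = 11,  a[4] = 8,  a[5] = 3,  a[6] = 2,  a[7] = 5,  a[8] = 10.
The sequence repeats with period 6.
(191 - 1) mod 6 = 4, so a[191] = a[5] = 3.

3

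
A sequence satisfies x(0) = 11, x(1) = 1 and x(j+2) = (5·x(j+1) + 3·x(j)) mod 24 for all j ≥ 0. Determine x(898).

23

x(0) = 11,  x(1) = 1,  x(2) = 14,  x(3) = 1,  x(4) = 23,  x(5) = 22,  x(6) = 11,  x(7) = 1.
Since (x(6), x(7)) = (x(0), x(1)) = (11, 1) (two consecutive terms determine the rest), the sequence is periodic with period 6.
(898 - 0) mod 6 = 4, so x(898) = x(4) = 23.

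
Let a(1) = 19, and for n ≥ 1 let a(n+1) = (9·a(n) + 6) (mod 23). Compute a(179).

12

Listing terms: a(1) = 19, a(2) = 16, a(3) = 12, a(4) = 22, a(5) = 20, a(6) = 2, a(7) = 1, a(8) = 15, a(9) = 3, a(10) = 10, a(11) = 4, a(12) = 19.
Since a(12) = a(1) = 19, the sequence is periodic with period 11.
So a(179) = a(1 + ((179-1) mod 11)) = a(3) = 12.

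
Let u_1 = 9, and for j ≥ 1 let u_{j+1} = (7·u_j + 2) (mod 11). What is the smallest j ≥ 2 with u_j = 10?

2

Computing terms: u_1 = 9, u_2 = 10, u_3 = 6, u_4 = 0, u_5 = 2, u_6 = 5, u_7 = 4, u_8 = 8, u_9 = 3, u_{10} = 1, u_{11} = 9.
The sequence repeats with period 10.
The value 10 first appears (with j ≥ 2) at u_2.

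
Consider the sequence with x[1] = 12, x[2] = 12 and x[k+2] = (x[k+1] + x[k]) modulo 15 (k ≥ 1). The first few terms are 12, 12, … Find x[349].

3

Computing terms: x[1] = 12,  x[2] = 12,  x[3] = 9,  x[4] = 6,  x[5] = 0,  x[6] = 6,  x[7] = 6,  x[8] = 12,  x[9] = 3,  x[10] = 0,  x[11] = 3,  x[12] = 3,  x[13] = 6,  x[14] = 9,  x[15] = 0,  x[16] = 9,  x[17] = 9,  x[18] = 3,  x[19] = 12,  x[20] = 0,  x[21] = 12,  x[22] = 12.
The sequence repeats with period 20.
(349 - 1) mod 20 = 8, so x[349] = x[9] = 3.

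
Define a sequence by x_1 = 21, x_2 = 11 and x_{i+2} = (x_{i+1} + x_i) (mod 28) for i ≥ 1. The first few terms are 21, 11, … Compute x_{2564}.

x_1 = 21,  x_2 = 11,  x_3 = 4,  x_4 = 15,  x_5 = 19,  x_6 = 6,  x_7 = 25,  x_8 = 3,  x_9 = 0,  x_{10} = 3,  x_{11} = 3,  x_{12} = 6,  x_{13} = 9,  x_{14} = 15,  x_{15} = 24,  x_{16} = 11,  x_{17} = 7,  x_{18} = 18,  x_{19} = 25,  x_{20} = 15,  x_{21} = 12,  x_{22} = 27,  x_{23} = 11,  x_{24} = 10,  x_{25} = 21,  x_{26} = 3,  x_{27} = 24,  x_{28} = 27,  x_{29} = 23,  x_{30} = 22,  x_{31} = 17,  x_{32} = 11,  x_{33} = 0,  x_{34} = 11,  x_{35} = 11,  x_{36} = 22,  x_{37} = 5,  x_{38} = 27,  x_{39} = 4,  x_{40} = 3,  x_{41} = 7,  x_{42} = 10,  x_{43} = 17,  x_{44} = 27,  x_{45} = 16,  x_{46} = 15,  x_{47} = 3,  x_{48} = 18,  x_{49} = 21,  x_{50} = 11.
The sequence repeats with period 48.
So x_{2564} = x_{1 + ((2564-1) mod 48)} = x_{20} = 15.

15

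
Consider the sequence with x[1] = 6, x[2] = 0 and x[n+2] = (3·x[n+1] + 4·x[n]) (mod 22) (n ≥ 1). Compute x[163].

Computing terms: x[1] = 6; x[2] = 0; x[3] = 2; x[4] = 6; x[5] = 4; x[6] = 14; x[7] = 14; x[8] = 10; x[9] = 20; x[10] = 12; x[11] = 6; x[12] = 0.
Since (x[11], x[12]) = (x[1], x[2]) = (6, 0) (two consecutive terms determine the rest), the sequence is periodic with period 10.
(163 - 1) mod 10 = 2, so x[163] = x[3] = 2.

2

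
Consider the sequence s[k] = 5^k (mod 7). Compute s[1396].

2

Computing terms: s[1] = 5,  s[2] = 4,  s[3] = 6,  s[4] = 2,  s[5] = 3,  s[6] = 1,  s[7] = 5.
Since s[7] = s[1] = 5, the sequence is periodic with period 6.
So s[1396] = s[1 + ((1396-1) mod 6)] = s[4] = 2.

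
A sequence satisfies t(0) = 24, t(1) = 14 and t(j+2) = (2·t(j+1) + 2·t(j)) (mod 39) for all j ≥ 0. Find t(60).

Computing terms: t(0) = 24; t(1) = 14; t(2) = 37; t(3) = 24; t(4) = 5; t(5) = 19; t(6) = 9; t(7) = 17; t(8) = 13; t(9) = 21; t(10) = 29; t(11) = 22; t(12) = 24; t(13) = 14.
Since (t(12), t(13)) = (t(0), t(1)) = (24, 14) (two consecutive terms determine the rest), the sequence is periodic with period 12.
So t(60) = t(0 + ((60-0) mod 12)) = t(0) = 24.

24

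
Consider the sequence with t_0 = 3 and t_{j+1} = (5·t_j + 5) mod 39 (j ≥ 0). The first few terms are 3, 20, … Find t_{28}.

3

We have t_0 = 3, t_1 = 20, t_2 = 27, t_3 = 23, t_4 = 3.
The sequence repeats with period 4.
(28 - 0) mod 4 = 0, so t_{28} = t_0 = 3.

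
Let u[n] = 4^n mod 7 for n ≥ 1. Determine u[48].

1

u[1] = 4,  u[2] = 2,  u[3] = 1,  u[4] = 4.
The sequence repeats with period 3.
(48 - 1) mod 3 = 2, so u[48] = u[3] = 1.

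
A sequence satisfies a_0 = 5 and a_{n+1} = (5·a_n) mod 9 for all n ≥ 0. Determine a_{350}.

8

We have a_0 = 5,  a_1 = 7,  a_2 = 8,  a_3 = 4,  a_4 = 2,  a_5 = 1,  a_6 = 5.
The sequence repeats with period 6.
So a_{350} = a_{0 + ((350-0) mod 6)} = a_2 = 8.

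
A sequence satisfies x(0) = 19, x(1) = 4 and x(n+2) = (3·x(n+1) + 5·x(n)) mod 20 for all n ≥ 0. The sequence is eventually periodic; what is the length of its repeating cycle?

Listing terms: x(0) = 19,  x(1) = 4,  x(2) = 7,  x(3) = 1,  x(4) = 18,  x(5) = 19,  x(6) = 7,  x(7) = 16,  x(8) = 3,  x(9) = 9,  x(10) = 2,  x(11) = 11,  x(12) = 3,  x(13) = 4,  x(14) = 7.
Since (x(13), x(14)) = (x(1), x(2)) = (4, 7) (two consecutive terms determine the rest), the sequence is eventually periodic: after a pre-period of length 1 it cycles with period 12.

12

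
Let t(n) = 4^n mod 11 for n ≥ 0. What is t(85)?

t(0) = 1; t(1) = 4; t(2) = 5; t(3) = 9; t(4) = 3; t(5) = 1.
The sequence repeats with period 5.
So t(85) = t(0 + ((85-0) mod 5)) = t(0) = 1.

1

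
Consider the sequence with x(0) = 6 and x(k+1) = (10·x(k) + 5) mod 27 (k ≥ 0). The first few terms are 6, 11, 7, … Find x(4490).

Listing terms: x(0) = 6,  x(1) = 11,  x(2) = 7,  x(3) = 21,  x(4) = 26,  x(5) = 22,  x(6) = 9,  x(7) = 14,  x(8) = 10,  x(9) = 24,  x(10) = 2,  x(11) = 25,  x(12) = 12,  x(13) = 17,  x(14) = 13,  x(15) = 0,  x(16) = 5,  x(17) = 1,  x(18) = 15,  x(19) = 20,  x(20) = 16,  x(21) = 3,  x(22) = 8,  x(23) = 4,  x(24) = 18,  x(25) = 23,  x(26) = 19,  x(27) = 6.
Since x(27) = x(0) = 6, the sequence is periodic with period 27.
(4490 - 0) mod 27 = 8, so x(4490) = x(8) = 10.

10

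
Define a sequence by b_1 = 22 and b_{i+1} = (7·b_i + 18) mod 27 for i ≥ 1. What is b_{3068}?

19

We have b_1 = 22,  b_2 = 10,  b_3 = 7,  b_4 = 13,  b_5 = 1,  b_6 = 25,  b_7 = 4,  b_8 = 19,  b_9 = 16,  b_{10} = 22.
Since b_{10} = b_1 = 22, the sequence is periodic with period 9.
(3068 - 1) mod 9 = 7, so b_{3068} = b_8 = 19.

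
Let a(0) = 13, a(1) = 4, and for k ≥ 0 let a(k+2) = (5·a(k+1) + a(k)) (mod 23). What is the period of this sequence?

Computing terms: a(0) = 13, a(1) = 4, a(2) = 10, a(3) = 8, a(4) = 4, a(5) = 5, a(6) = 6, a(7) = 12, a(8) = 20, a(9) = 20, a(10) = 5, a(11) = 22, a(12) = 0, a(13) = 22, a(14) = 18, a(15) = 20, a(16) = 3, a(17) = 12, a(18) = 17, a(19) = 5, a(20) = 19, a(21) = 8, a(22) = 13, a(23) = 4.
Since (a(22), a(23)) = (a(0), a(1)) = (13, 4) (two consecutive terms determine the rest), the sequence is periodic with period 22.

22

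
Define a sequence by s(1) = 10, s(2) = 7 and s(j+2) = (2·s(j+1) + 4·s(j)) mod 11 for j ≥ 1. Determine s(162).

7

We have s(1) = 10, s(2) = 7, s(3) = 10, s(4) = 4, s(5) = 4, s(6) = 2, s(7) = 9, s(8) = 4, s(9) = 0, s(10) = 5, s(11) = 10, s(12) = 7.
The sequence repeats with period 10.
So s(162) = s(1 + ((162-1) mod 10)) = s(2) = 7.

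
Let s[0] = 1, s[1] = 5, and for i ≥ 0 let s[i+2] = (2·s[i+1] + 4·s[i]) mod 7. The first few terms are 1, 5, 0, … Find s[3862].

s[0] = 1; s[1] = 5; s[2] = 0; s[3] = 6; s[4] = 5; s[5] = 6; s[6] = 4; s[7] = 4; s[8] = 3; s[9] = 1; s[10] = 0; s[11] = 4; s[12] = 1; s[13] = 4; s[14] = 5; s[15] = 5; s[16] = 2; s[17] = 3; s[18] = 0; s[19] = 5; s[20] = 3; s[21] = 5; s[22] = 1; s[23] = 1; s[24] = 6; s[25] = 2; s[26] = 0; s[27] = 1; s[28] = 2; s[29] = 1; s[30] = 3; s[31] = 3; s[32] = 4; s[33] = 6; s[34] = 0; s[35] = 3; s[36] = 6; s[37] = 3; s[38] = 2; s[39] = 2; s[40] = 5; s[41] = 4; s[42] = 0; s[43] = 2; s[44] = 4; s[45] = 2; s[46] = 6; s[47] = 6; s[48] = 1; s[49] = 5.
The sequence repeats with period 48.
So s[3862] = s[0 + ((3862-0) mod 48)] = s[22] = 1.

1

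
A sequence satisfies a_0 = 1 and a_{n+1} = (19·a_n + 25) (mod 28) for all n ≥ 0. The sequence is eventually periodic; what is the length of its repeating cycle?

We have a_0 = 1,  a_1 = 16,  a_2 = 21,  a_3 = 4,  a_4 = 17,  a_5 = 12,  a_6 = 1.
Since a_6 = a_0 = 1, the sequence is periodic with period 6.

6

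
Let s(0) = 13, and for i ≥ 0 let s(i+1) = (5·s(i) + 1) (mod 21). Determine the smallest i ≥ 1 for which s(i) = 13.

s(0) = 13,  s(1) = 3,  s(2) = 16,  s(3) = 18,  s(4) = 7,  s(5) = 15,  s(6) = 13.
The sequence repeats with period 6.
The value 13 next appears (with i ≥ 1) at s(6).

6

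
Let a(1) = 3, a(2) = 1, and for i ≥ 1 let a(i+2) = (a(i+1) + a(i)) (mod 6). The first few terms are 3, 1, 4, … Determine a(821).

3

Computing terms: a(1) = 3, a(2) = 1, a(3) = 4, a(4) = 5, a(5) = 3, a(6) = 2, a(7) = 5, a(8) = 1, a(9) = 0, a(10) = 1, a(11) = 1, a(12) = 2, a(13) = 3, a(14) = 5, a(15) = 2, a(16) = 1, a(17) = 3, a(18) = 4, a(19) = 1, a(20) = 5, a(21) = 0, a(22) = 5, a(23) = 5, a(24) = 4, a(25) = 3, a(26) = 1.
Since (a(25), a(26)) = (a(1), a(2)) = (3, 1) (two consecutive terms determine the rest), the sequence is periodic with period 24.
(821 - 1) mod 24 = 4, so a(821) = a(5) = 3.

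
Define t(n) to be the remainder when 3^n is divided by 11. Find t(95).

1

We have t(0) = 1, t(1) = 3, t(2) = 9, t(3) = 5, t(4) = 4, t(5) = 1.
The sequence repeats with period 5.
So t(95) = t(0 + ((95-0) mod 5)) = t(0) = 1.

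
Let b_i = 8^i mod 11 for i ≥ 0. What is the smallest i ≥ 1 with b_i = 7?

We have b_0 = 1, b_1 = 8, b_2 = 9, b_3 = 6, b_4 = 4, b_5 = 10, b_6 = 3, b_7 = 2, b_8 = 5, b_9 = 7, b_{10} = 1.
Since b_{10} = b_0 = 1, the sequence is periodic with period 10.
The value 7 first appears (with i ≥ 1) at b_9.

9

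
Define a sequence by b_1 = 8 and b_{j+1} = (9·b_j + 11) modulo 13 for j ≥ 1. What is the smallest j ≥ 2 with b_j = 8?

4

Listing terms: b_1 = 8, b_2 = 5, b_3 = 4, b_4 = 8.
The sequence repeats with period 3.
The value 8 next appears (with j ≥ 2) at b_4.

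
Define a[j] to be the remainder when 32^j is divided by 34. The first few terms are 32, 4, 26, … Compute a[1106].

4

a[1] = 32; a[2] = 4; a[3] = 26; a[4] = 16; a[5] = 2; a[6] = 30; a[7] = 8; a[8] = 18; a[9] = 32.
Since a[9] = a[1] = 32, the sequence is periodic with period 8.
(1106 - 1) mod 8 = 1, so a[1106] = a[2] = 4.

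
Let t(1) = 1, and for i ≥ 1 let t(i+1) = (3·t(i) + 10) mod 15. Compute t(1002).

Computing terms: t(1) = 1, t(2) = 13, t(3) = 4, t(4) = 7, t(5) = 1.
Since t(5) = t(1) = 1, the sequence is periodic with period 4.
So t(1002) = t(1 + ((1002-1) mod 4)) = t(2) = 13.

13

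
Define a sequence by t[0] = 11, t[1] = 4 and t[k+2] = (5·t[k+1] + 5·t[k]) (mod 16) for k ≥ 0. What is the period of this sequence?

Computing terms: t[0] = 11; t[1] = 4; t[2] = 11; t[3] = 11; t[4] = 14; t[5] = 13; t[6] = 7; t[7] = 4; t[8] = 7; t[9] = 7; t[10] = 6; t[11] = 1; t[12] = 3; t[13] = 4; t[14] = 3; t[15] = 3; t[16] = 14; t[17] = 5; t[18] = 15; t[19] = 4; t[20] = 15; t[21] = 15; t[22] = 6; t[23] = 9; t[24] = 11; t[25] = 4.
The sequence repeats with period 24.

24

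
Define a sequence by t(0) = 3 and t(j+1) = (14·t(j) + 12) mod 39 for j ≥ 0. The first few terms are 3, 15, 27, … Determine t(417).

t(0) = 3; t(1) = 15; t(2) = 27; t(3) = 0; t(4) = 12; t(5) = 24; t(6) = 36; t(7) = 9; t(8) = 21; t(9) = 33; t(10) = 6; t(11) = 18; t(12) = 30; t(13) = 3.
The sequence repeats with period 13.
So t(417) = t(0 + ((417-0) mod 13)) = t(1) = 15.

15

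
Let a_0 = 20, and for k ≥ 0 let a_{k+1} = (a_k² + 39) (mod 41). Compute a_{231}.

31

We have a_0 = 20, a_1 = 29, a_2 = 19, a_3 = 31, a_4 = 16, a_5 = 8, a_6 = 21, a_7 = 29.
Since a_7 = a_1 = 29, the sequence is eventually periodic: after a pre-period of length 1 it cycles with period 6.
For k ≥ 1, a_k depends only on (k - 1) mod 6. (231 - 1) mod 6 = 2, so a_{231} = a_3 = 31.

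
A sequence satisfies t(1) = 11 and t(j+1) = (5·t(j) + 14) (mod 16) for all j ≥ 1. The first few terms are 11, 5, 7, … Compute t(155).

Listing terms: t(1) = 11; t(2) = 5; t(3) = 7; t(4) = 1; t(5) = 3; t(6) = 13; t(7) = 15; t(8) = 9; t(9) = 11.
The sequence repeats with period 8.
(155 - 1) mod 8 = 2, so t(155) = t(3) = 7.

7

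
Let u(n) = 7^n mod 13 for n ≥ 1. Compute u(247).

6

u(1) = 7,  u(2) = 10,  u(3) = 5,  u(4) = 9,  u(5) = 11,  u(6) = 12,  u(7) = 6,  u(8) = 3,  u(9) = 8,  u(10) = 4,  u(11) = 2,  u(12) = 1,  u(13) = 7.
Since u(13) = u(1) = 7, the sequence is periodic with period 12.
(247 - 1) mod 12 = 6, so u(247) = u(7) = 6.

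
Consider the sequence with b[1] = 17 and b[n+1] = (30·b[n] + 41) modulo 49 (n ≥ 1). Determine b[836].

12

Computing terms: b[1] = 17,  b[2] = 12,  b[3] = 9,  b[4] = 17.
Since b[4] = b[1] = 17, the sequence is periodic with period 3.
So b[836] = b[1 + ((836-1) mod 3)] = b[2] = 12.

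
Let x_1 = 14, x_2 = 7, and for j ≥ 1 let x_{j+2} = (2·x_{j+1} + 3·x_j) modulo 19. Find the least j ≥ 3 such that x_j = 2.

x_1 = 14; x_2 = 7; x_3 = 18; x_4 = 0; x_5 = 16; x_6 = 13; x_7 = 17; x_8 = 16; x_9 = 7; x_{10} = 5; x_{11} = 12; x_{12} = 1; x_{13} = 0; x_{14} = 3; x_{15} = 6; x_{16} = 2; x_{17} = 3; x_{18} = 12; x_{19} = 14; x_{20} = 7.
The sequence repeats with period 18.
The value 2 first appears (with j ≥ 3) at x_{16}.

16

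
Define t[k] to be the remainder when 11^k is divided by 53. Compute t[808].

15

Computing terms: t[0] = 1,  t[1] = 11,  t[2] = 15,  t[3] = 6,  t[4] = 13,  t[5] = 37,  t[6] = 36,  t[7] = 25,  t[8] = 10,  t[9] = 4,  t[10] = 44,  t[11] = 7,  t[12] = 24,  t[13] = 52,  t[14] = 42,  t[15] = 38,  t[16] = 47,  t[17] = 40,  t[18] = 16,  t[19] = 17,  t[20] = 28,  t[21] = 43,  t[22] = 49,  t[23] = 9,  t[24] = 46,  t[25] = 29,  t[26] = 1.
Since t[26] = t[0] = 1, the sequence is periodic with period 26.
So t[808] = t[0 + ((808-0) mod 26)] = t[2] = 15.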